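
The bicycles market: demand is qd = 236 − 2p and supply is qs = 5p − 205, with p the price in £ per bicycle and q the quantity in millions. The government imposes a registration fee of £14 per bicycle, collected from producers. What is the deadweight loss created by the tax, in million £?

Deadweight loss = £140 million.

Before the tax: set 236 − 2p = 5p − 205 → p* = £63, q* = 110.
With the tax collected from producers, supply shifts: qs = 5(p − 14) − 205.
Solving gives q = 90 with buyers paying £73 and producers receiving £59 (the £14 wedge).
Quantity falls by |ΔQ| = |110 − 90| = 20.
DWL = ½ · t · |ΔQ| = ½ · 14 · 20 = £140.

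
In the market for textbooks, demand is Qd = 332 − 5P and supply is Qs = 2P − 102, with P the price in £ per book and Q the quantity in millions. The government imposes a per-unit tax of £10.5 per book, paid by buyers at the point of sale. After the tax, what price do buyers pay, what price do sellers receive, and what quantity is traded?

Buyers pay £65; sellers receive £54.5; quantity = 7.

Before the tax: set 332 − 5P = 2P − 102 → P* = £62, Q* = 22.
With the tax collected from buyers, demand (in seller-price terms) shifts: Qd = 332 − 5(P + 10.5).
New equilibrium: buyers pay £65, sellers receive £54.5, Q = 7. (Wedge: Pb − Ps = 10.5.)
The less price-elastic side of the market bears the larger share of a per-unit tax.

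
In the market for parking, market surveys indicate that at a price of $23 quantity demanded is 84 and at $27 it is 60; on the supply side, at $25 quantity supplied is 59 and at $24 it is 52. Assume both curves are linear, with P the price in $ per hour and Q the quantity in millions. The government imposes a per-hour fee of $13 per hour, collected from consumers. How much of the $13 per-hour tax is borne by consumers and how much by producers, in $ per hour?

Demand slope: (60 − 84)/(27 − 23) = -6, so Qd = 222 − 6P.
Supply slope: (52 − 59)/(24 − 25) = 7, so Qs = 7P − 116.
Before the tax: set 222 − 6P = 7P − 116 → P* = $26, Q* = 66.
With the tax collected from consumers, demand (in seller-price terms) shifts: Qd = 222 − 6(P + 13).
Solving gives Q = 24 with consumers paying $33 and producers receiving $20 (the $13 wedge).
Burden on consumers: $7; on producers: $6. (They sum to $13.)

Consumers bear $7 per hour; producers bear $6 per hour.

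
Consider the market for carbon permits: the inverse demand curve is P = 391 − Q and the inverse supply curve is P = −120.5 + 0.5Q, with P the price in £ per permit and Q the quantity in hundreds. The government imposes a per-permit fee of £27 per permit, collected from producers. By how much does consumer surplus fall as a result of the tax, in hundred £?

Consumer surplus falls by £5976 hundred.

Rewrite in direct form: Qd = 391 − P and Qs = 2P + 241.
Before the tax: set 391 − P = 2P + 241 → P* = £50, Q* = 341.
With the tax collected from producers, supply shifts: Qs = 2(P − 27) + 241.
Solving gives Q = 323 with consumers paying £68 and producers receiving £41 (the £27 wedge).
ΔCS is the trapezoid between Q = 323 and Q = 341 of height £18: ½ · (341 + 323) · 18 = £5976.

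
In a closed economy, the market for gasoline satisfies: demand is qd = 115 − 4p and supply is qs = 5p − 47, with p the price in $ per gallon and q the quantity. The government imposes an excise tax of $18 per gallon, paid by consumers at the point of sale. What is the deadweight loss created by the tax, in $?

Before the tax: set 115 − 4p = 5p − 47 → p* = $18, q* = 43.
With the tax collected from consumers, demand (in seller-price terms) shifts: qd = 115 − 4(p + 18).
New equilibrium: consumers pay $28, producers receive $10, q = 3. (Wedge: pb − ps = 18.)
Quantity falls by |ΔQ| = |43 − 3| = 40.
DWL = ½ · t · |ΔQ| = ½ · 18 · 40 = $360.

Deadweight loss = $360.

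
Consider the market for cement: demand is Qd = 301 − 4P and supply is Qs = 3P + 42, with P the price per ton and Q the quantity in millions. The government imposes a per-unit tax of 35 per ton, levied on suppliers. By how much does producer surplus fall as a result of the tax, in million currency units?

Without the tax, 301 − 4P = 3P + 42 gives 7P = 259, so P* = 37 and Q* = 153.
With the tax collected from suppliers, supply shifts: Qs = 3(P − 35) + 42.
Solving gives Q = 93 with consumers paying 52 and suppliers receiving 17 (the 35 wedge).
ΔPS is the trapezoid between Q = 93 and Q = 153 of height 20: ½ · (153 + 93) · 20 = 2460.

Producer surplus falls by 2460 million.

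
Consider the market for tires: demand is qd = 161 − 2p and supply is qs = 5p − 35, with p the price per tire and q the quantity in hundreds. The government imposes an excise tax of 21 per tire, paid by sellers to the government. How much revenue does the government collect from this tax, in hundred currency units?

Tax revenue = 1575 hundred.

Before the tax: set 161 − 2p = 5p − 35 → p* = 28, q* = 105.
With the tax collected from sellers, supply shifts: qs = 5(p − 21) − 35.
Solving gives q = 75 with buyers paying 43 and sellers receiving 22 (the 21 wedge).
Revenue = t · Q = 21 · 75 = 1575.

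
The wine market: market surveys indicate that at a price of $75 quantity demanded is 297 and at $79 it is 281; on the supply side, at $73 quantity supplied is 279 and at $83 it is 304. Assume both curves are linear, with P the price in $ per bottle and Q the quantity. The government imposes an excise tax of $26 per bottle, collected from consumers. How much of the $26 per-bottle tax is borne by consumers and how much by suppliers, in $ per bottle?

Demand slope: (281 − 297)/(79 − 75) = -4, so Qd = 597 − 4P.
Supply slope: (304 − 279)/(83 − 73) = 2.5, so Qs = 2.5P + 96.5.
Before the tax: set 597 − 4P = 2.5P + 96.5 → P* = $77, Q* = 289.
With the tax collected from consumers, demand (in seller-price terms) shifts: Qd = 597 − 4(P + 26).
Solving gives Q = 249 with consumers paying $87 and suppliers receiving $61 (the $26 wedge).
Burden on consumers: $10; on suppliers: $16. (They sum to $26.)

Consumers bear $10 per bottle; suppliers bear $16 per bottle.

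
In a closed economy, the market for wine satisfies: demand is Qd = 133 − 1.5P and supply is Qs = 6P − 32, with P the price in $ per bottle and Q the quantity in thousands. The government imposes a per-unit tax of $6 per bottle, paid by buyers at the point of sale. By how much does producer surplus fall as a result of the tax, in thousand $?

Producer surplus falls by $115.68 thousand.

Without the tax, 133 − 1.5P = 6P − 32 gives 7.5P = 165, so P* = $22 and Q* = 100.
With the tax collected from buyers, demand (in seller-price terms) shifts: Qd = 133 − 1.5(P + 6).
New equilibrium: buyers pay $26.8, suppliers receive $20.8, Q = 92.8. (Wedge: Pb − Ps = 6.)
ΔPS is the trapezoid between Q = 92.8 and Q = 100 of height $1.2: ½ · (100 + 92.8) · 1.2 = $115.68.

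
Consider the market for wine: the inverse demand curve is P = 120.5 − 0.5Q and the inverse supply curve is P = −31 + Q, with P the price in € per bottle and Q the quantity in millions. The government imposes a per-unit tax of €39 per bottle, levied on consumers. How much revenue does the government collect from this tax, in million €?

Inverting to Q(P) form: Qd = 241 − 2P; Qs = P + 31.
Without the tax, 241 − 2P = P + 31 gives 3P = 210, so P* = €70 and Q* = 101.
With the tax collected from consumers, demand (in seller-price terms) shifts: Qd = 241 − 2(P + 39).
Solving gives Q = 75 with consumers paying €83 and suppliers receiving €44 (the €39 wedge).
Revenue = t · Q = 39 · 75 = €2925.

Tax revenue = €2925 million.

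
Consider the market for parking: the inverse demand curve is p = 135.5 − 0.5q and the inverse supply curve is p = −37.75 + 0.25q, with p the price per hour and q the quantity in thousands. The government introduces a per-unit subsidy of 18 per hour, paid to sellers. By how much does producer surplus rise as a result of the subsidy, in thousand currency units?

Producer surplus rises by 1458 thousand.

Inverting to q(p) form: qd = 271 − 2p; qs = 4p + 151.
Without the subsidy, 271 − 2p = 4p + 151 gives 6p = 120, so p* = 20 and q* = 231.
With a per-unit subsidy paid to sellers, each receives p + 18 per unit sold, so supply becomes qs = 4(p + 18) + 151.
Solving gives q = 255 with consumers paying 8 and sellers receiving 26 (the 18 wedge).
ΔPS is the trapezoid between Q = 255 and Q = 231 of height 6: ½ · (231 + 255) · 6 = 1458.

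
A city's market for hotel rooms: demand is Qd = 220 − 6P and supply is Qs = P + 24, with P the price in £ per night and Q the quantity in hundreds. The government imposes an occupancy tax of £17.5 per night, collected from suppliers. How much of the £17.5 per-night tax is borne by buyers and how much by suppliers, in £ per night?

Before the tax: set 220 − 6P = P + 24 → P* = £28, Q* = 52.
With the tax collected from suppliers, supply shifts: Qs = (P − 17.5) + 24.
New equilibrium: buyers pay £30.5, suppliers receive £13, Q = 37. (Wedge: Pb − Ps = 17.5.)
Burden on buyers: £2.5; on suppliers: £15. (They sum to £17.5.)

Buyers bear £2.5 per night; suppliers bear £15 per night.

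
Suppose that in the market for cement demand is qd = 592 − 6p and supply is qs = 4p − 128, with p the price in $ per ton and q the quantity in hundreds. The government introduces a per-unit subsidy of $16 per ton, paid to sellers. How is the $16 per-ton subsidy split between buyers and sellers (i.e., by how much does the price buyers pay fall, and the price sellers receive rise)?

Buyers gain $6.4 per ton; sellers gain $9.6 per ton.

Before the subsidy: set 592 − 6p = 4p − 128 → p* = $72, q* = 160.
With a per-unit subsidy paid to sellers, each receives p + 16 per unit sold, so supply becomes qs = 4(p + 16) − 128.
Solving gives q = 198.4 with buyers paying $65.6 and sellers receiving $81.6 (the $16 wedge).
Gain to buyers: $6.4; to sellers: $9.6. (They sum to $16.)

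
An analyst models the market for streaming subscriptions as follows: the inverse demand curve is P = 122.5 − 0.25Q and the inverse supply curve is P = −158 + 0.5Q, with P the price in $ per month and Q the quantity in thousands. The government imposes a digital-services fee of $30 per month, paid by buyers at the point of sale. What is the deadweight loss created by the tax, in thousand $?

Rewrite in direct form: Qd = 490 − 4P and Qs = 2P + 316.
Before the tax: set 490 − 4P = 2P + 316 → P* = $29, Q* = 374.
With the tax collected from buyers, demand (in seller-price terms) shifts: Qd = 490 − 4(P + 30).
New equilibrium: buyers pay $39, producers receive $9, Q = 334. (Wedge: Pb − Ps = 30.)
Quantity falls by |ΔQ| = |374 − 334| = 40.
DWL = ½ · t · |ΔQ| = ½ · 30 · 40 = $600.

Deadweight loss = $600 thousand.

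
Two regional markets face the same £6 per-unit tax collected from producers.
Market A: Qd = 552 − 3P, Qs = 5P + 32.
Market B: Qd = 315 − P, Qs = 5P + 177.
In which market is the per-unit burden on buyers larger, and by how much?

Market B, by £1.25.

Market A: pre-tax P* = £65, Q* = 357; post-tax Q = 345.75; per-unit burden on buyers = £3.75.
Market B: pre-tax P* = £23, Q* = 292; post-tax Q = 287; per-unit burden on buyers = £5.
Difference: £3.75 vs £5 → market B is larger by £1.25.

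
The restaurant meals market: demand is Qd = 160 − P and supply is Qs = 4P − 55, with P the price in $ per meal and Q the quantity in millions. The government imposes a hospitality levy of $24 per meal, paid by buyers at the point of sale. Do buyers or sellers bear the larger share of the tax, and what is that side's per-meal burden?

Buyers bear the larger share: $19.2 per meal.

Without the tax, 160 − P = 4P − 55 gives 5P = 215, so P* = $43 and Q* = 117.
With the tax collected from buyers, demand (in seller-price terms) shifts: Qd = 160 − (P + 24).
New equilibrium: buyers pay $62.2, sellers receive $38.2, Q = 97.8. (Wedge: Pb − Ps = 24.)
Per-meal burden: buyers $19.2, sellers $4.8.
Buyers take the larger share because demand is less price-elastic here (demand slope 1 vs supply slope 4).
The less price-elastic side of the market bears the larger share of a per-unit tax.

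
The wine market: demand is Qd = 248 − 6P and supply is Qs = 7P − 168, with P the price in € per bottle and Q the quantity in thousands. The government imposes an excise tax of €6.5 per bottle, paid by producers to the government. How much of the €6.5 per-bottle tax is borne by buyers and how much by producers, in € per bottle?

Before the tax: set 248 − 6P = 7P − 168 → P* = €32, Q* = 56.
With the tax collected from producers, supply shifts: Qs = 7(P − 6.5) − 168.
Solving gives Q = 35 with buyers paying €35.5 and producers receiving €29 (the €6.5 wedge).
Burden on buyers: €3.5; on producers: €3. (They sum to €6.5.)

Buyers bear €3.5 per bottle; producers bear €3 per bottle.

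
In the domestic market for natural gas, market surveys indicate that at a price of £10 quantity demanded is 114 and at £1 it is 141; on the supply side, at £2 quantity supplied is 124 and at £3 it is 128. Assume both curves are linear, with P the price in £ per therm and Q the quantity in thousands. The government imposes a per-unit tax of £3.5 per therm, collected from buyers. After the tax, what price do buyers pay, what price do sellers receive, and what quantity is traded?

Buyers pay £6; sellers receive £2.5; quantity = 126.

Demand slope: (141 − 114)/(1 − 10) = -3, so Qd = 144 − 3P.
Supply slope: (128 − 124)/(3 − 2) = 4, so Qs = 4P + 116.
Without the tax, 144 − 3P = 4P + 116 gives 7P = 28, so P* = £4 and Q* = 132.
With the tax collected from buyers, demand (in seller-price terms) shifts: Qd = 144 − 3(P + 3.5).
Solving gives Q = 126 with buyers paying £6 and sellers receiving £2.5 (the £3.5 wedge).
The less price-elastic side of the market bears the larger share of a per-unit tax.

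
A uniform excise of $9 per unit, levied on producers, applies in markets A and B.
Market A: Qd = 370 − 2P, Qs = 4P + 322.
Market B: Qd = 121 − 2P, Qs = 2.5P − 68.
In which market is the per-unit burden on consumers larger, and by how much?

Market A: pre-tax P* = $8, Q* = 354; post-tax Q = 342; per-unit burden on consumers = $6.
Market B: pre-tax P* = $42, Q* = 37; post-tax Q = 27; per-unit burden on consumers = $5.
Difference: $6 vs $5 → market A is larger by $1.

Market A, by $1.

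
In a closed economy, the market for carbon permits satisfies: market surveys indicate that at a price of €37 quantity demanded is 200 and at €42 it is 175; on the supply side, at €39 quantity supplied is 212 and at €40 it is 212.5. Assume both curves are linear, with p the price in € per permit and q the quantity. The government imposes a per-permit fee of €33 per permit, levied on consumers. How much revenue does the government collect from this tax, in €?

Tax revenue = €6435.

Demand slope: (175 − 200)/(42 − 37) = -5, so qd = 385 − 5p.
Supply slope: (212.5 − 212)/(40 − 39) = 0.5, so qs = 0.5p + 192.5.
Before the tax: set 385 − 5p = 0.5p + 192.5 → p* = €35, q* = 210.
With the tax collected from consumers, demand (in seller-price terms) shifts: qd = 385 − 5(p + 33).
New equilibrium: consumers pay €38, producers receive €5, q = 195. (Wedge: pb − ps = 33.)
Revenue = t · Q = 33 · 195 = €6435.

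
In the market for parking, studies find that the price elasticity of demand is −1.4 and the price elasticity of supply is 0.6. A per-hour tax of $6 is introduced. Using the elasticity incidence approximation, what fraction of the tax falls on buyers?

Incidence ratio: buyers' share ≈ εs / (εs + |εd|) = 0.6 / (0.6 + 1.4) = 0.3.
Supply is the less elastic side, so buyers bear the smaller share.

Buyers' share ≈ 0.3.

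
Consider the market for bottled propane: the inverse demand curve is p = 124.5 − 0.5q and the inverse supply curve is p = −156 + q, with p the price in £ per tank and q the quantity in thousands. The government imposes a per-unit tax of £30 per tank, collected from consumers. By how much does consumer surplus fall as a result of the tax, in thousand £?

Consumer surplus falls by £1770 thousand.

Inverting to q(p) form: qd = 249 − 2p; qs = p + 156.
Without the tax, 249 − 2p = p + 156 gives 3p = 93, so p* = £31 and q* = 187.
With the tax collected from consumers, demand (in seller-price terms) shifts: qd = 249 − 2(p + 30).
Solving gives q = 167 with consumers paying £41 and suppliers receiving £11 (the £30 wedge).
ΔCS is the trapezoid between Q = 167 and Q = 187 of height £10: ½ · (187 + 167) · 10 = £1770.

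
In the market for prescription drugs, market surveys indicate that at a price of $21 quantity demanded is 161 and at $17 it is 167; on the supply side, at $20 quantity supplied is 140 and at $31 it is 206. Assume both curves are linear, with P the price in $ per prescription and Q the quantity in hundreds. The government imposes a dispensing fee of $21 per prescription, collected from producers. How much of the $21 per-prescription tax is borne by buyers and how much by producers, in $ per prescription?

Buyers bear $16.8 per prescription; producers bear $4.2 per prescription.

Demand slope: (167 − 161)/(17 − 21) = -1.5, so Qd = 192.5 − 1.5P.
Supply slope: (206 − 140)/(31 − 20) = 6, so Qs = 6P + 20.
Before the tax: set 192.5 − 1.5P = 6P + 20 → P* = $23, Q* = 158.
With the tax collected from producers, supply shifts: Qs = 6(P − 21) + 20.
Solving gives Q = 132.8 with buyers paying $39.8 and producers receiving $18.8 (the $21 wedge).
Burden on buyers: $16.8; on producers: $4.2. (They sum to $21.)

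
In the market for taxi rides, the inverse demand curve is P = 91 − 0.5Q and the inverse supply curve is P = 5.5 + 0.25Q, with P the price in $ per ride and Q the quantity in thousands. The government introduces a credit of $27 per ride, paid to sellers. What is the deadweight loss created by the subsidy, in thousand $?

Deadweight loss = $486 thousand.

Inverting to Q(P) form: Qd = 182 − 2P; Qs = 4P − 22.
Without the subsidy, 182 − 2P = 4P − 22 gives 6P = 204, so P* = $34 and Q* = 114.
With a per-unit subsidy paid to sellers, each receives P + 27 per unit sold, so supply becomes Qs = 4(P + 27) − 22.
Solving gives Q = 150 with consumers paying $16 and sellers receiving $43 (the $27 wedge).
Quantity rises by |ΔQ| = |114 − 150| = 36.
DWL = ½ · t · |ΔQ| = ½ · 27 · 36 = $486.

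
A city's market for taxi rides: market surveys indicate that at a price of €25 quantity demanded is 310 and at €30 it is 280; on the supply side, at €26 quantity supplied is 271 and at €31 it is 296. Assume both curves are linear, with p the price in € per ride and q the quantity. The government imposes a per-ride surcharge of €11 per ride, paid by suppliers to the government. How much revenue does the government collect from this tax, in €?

Demand slope: (280 − 310)/(30 − 25) = -6, so qd = 460 − 6p.
Supply slope: (296 − 271)/(31 − 26) = 5, so qs = 5p + 141.
Before the tax: set 460 − 6p = 5p + 141 → p* = €29, q* = 286.
With the tax collected from suppliers, supply shifts: qs = 5(p − 11) + 141.
Solving gives q = 256 with consumers paying €34 and suppliers receiving €23 (the €11 wedge).
Revenue = t · Q = 11 · 256 = €2816.

Tax revenue = €2816.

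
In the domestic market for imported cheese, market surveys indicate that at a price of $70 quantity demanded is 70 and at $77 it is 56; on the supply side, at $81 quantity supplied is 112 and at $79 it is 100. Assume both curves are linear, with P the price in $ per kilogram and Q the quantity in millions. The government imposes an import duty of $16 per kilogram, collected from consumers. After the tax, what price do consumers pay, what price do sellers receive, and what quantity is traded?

Consumers pay $85; sellers receive $69; quantity = 40.

Demand slope: (56 − 70)/(77 − 70) = -2, so Qd = 210 − 2P.
Supply slope: (100 − 112)/(79 − 81) = 6, so Qs = 6P − 374.
Without the tax, 210 − 2P = 6P − 374 gives 8P = 584, so P* = $73 and Q* = 64.
With the tax collected from consumers, demand (in seller-price terms) shifts: Qd = 210 − 2(P + 16).
Solving gives Q = 40 with consumers paying $85 and sellers receiving $69 (the $16 wedge).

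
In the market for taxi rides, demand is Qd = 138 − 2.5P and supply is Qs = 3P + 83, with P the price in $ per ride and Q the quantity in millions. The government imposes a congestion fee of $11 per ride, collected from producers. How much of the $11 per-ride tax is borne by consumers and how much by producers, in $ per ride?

Consumers bear $6 per ride; producers bear $5 per ride.

Before the tax: set 138 − 2.5P = 3P + 83 → P* = $10, Q* = 113.
With the tax collected from producers, supply shifts: Qs = 3(P − 11) + 83.
Solving gives Q = 98 with consumers paying $16 and producers receiving $5 (the $11 wedge).
Burden on consumers: $6; on producers: $5. (They sum to $11.)
The less price-elastic side of the market bears the larger share of a per-unit tax.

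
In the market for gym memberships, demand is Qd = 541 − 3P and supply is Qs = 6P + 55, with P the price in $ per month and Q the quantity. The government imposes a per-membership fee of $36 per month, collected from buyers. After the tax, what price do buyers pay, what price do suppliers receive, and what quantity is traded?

Buyers pay $78; suppliers receive $42; quantity = 307.

Without the tax, 541 − 3P = 6P + 55 gives 9P = 486, so P* = $54 and Q* = 379.
With the tax collected from buyers, demand (in seller-price terms) shifts: Qd = 541 − 3(P + 36).
Solving gives Q = 307 with buyers paying $78 and suppliers receiving $42 (the $36 wedge).
The less price-elastic side of the market bears the larger share of a per-unit tax.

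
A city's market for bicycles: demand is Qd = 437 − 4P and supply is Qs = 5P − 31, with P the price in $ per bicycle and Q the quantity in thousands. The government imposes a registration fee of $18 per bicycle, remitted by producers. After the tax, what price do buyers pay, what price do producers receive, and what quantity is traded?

Buyers pay $62; producers receive $44; quantity = 189.

Before the tax: set 437 − 4P = 5P − 31 → P* = $52, Q* = 229.
With the tax collected from producers, supply shifts: Qs = 5(P − 18) − 31.
Solving gives Q = 189 with buyers paying $62 and producers receiving $44 (the $18 wedge).
The less price-elastic side of the market bears the larger share of a per-unit tax.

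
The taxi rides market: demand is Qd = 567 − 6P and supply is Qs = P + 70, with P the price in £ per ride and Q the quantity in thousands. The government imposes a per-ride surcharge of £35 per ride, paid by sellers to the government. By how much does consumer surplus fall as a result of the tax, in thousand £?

Before the tax: set 567 − 6P = P + 70 → P* = £71, Q* = 141.
With the tax collected from sellers, supply shifts: Qs = (P − 35) + 70.
Solving gives Q = 111 with buyers paying £76 and sellers receiving £41 (the £35 wedge).
ΔCS is the trapezoid between Q = 111 and Q = 141 of height £5: ½ · (141 + 111) · 5 = £630.

Consumer surplus falls by £630 thousand.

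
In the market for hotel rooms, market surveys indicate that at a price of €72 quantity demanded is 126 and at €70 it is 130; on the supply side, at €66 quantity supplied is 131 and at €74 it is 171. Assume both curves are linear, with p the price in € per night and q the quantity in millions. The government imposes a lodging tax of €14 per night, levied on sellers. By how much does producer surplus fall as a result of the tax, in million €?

Producer surplus falls by €504 million.

Demand slope: (130 − 126)/(70 − 72) = -2, so qd = 270 − 2p.
Supply slope: (171 − 131)/(74 − 66) = 5, so qs = 5p − 199.
Without the tax, 270 − 2p = 5p − 199 gives 7p = 469, so p* = €67 and q* = 136.
With the tax collected from sellers, supply shifts: qs = 5(p − 14) − 199.
Solving gives q = 116 with consumers paying €77 and sellers receiving €63 (the €14 wedge).
ΔPS is the trapezoid between Q = 116 and Q = 136 of height €4: ½ · (136 + 116) · 4 = €504.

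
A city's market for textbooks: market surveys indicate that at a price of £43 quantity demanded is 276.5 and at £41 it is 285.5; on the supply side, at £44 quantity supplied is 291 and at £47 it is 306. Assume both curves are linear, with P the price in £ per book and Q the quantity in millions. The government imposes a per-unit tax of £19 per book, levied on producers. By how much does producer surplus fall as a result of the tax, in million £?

Producer surplus falls by £2326.5 million.

Demand slope: (285.5 − 276.5)/(41 − 43) = -4.5, so Qd = 470 − 4.5P.
Supply slope: (306 − 291)/(47 − 44) = 5, so Qs = 5P + 71.
Without the tax, 470 − 4.5P = 5P + 71 gives 9.5P = 399, so P* = £42 and Q* = 281.
With the tax collected from producers, supply shifts: Qs = 5(P − 19) + 71.
New equilibrium: consumers pay £52, producers receive £33, Q = 236. (Wedge: Pb − Ps = 19.)
ΔPS is the trapezoid between Q = 236 and Q = 281 of height £9: ½ · (281 + 236) · 9 = £2326.5.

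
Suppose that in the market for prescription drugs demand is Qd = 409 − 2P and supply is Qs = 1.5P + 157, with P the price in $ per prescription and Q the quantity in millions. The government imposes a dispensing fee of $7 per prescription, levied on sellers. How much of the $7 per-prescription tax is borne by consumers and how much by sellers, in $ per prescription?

Consumers bear $3 per prescription; sellers bear $4 per prescription.

Without the tax, 409 − 2P = 1.5P + 157 gives 3.5P = 252, so P* = $72 and Q* = 265.
With the tax collected from sellers, supply shifts: Qs = 1.5(P − 7) + 157.
Solving gives Q = 259 with consumers paying $75 and sellers receiving $68 (the $7 wedge).
Burden on consumers: $3; on sellers: $4. (They sum to $7.)
The less price-elastic side of the market bears the larger share of a per-unit tax.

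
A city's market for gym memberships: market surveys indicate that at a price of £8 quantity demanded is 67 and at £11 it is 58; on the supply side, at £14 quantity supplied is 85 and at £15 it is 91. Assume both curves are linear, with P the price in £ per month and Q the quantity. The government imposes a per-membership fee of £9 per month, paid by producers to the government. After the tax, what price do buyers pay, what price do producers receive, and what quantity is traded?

Demand slope: (58 − 67)/(11 − 8) = -3, so Qd = 91 − 3P.
Supply slope: (91 − 85)/(15 − 14) = 6, so Qs = 6P + 1.
Before the tax: set 91 − 3P = 6P + 1 → P* = £10, Q* = 61.
With the tax collected from producers, supply shifts: Qs = 6(P − 9) + 1.
New equilibrium: buyers pay £16, producers receive £7, Q = 43. (Wedge: Pb − Ps = 9.)
The less price-elastic side of the market bears the larger share of a per-unit tax.

Buyers pay £16; producers receive £7; quantity = 43.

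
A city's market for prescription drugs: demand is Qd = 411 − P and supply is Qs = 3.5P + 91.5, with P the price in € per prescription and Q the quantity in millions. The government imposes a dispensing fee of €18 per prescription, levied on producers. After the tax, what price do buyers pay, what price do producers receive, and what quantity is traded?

Buyers pay €85; producers receive €67; quantity = 326.

Without the tax, 411 − P = 3.5P + 91.5 gives 4.5P = 319.5, so P* = €71 and Q* = 340.
With the tax collected from producers, supply shifts: Qs = 3.5(P − 18) + 91.5.
New equilibrium: buyers pay €85, producers receive €67, Q = 326. (Wedge: Pb − Ps = 18.)
The less price-elastic side of the market bears the larger share of a per-unit tax.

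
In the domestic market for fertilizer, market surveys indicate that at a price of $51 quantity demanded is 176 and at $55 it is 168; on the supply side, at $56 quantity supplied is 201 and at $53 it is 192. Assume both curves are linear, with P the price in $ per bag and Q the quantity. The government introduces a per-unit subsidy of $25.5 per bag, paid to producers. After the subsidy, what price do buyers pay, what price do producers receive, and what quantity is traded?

Buyers pay $33.7; producers receive $59.2; quantity = 210.6.

Demand slope: (168 − 176)/(55 − 51) = -2, so Qd = 278 − 2P.
Supply slope: (192 − 201)/(53 − 56) = 3, so Qs = 3P + 33.
Without the subsidy, 278 − 2P = 3P + 33 gives 5P = 245, so P* = $49 and Q* = 180.
With a per-unit subsidy paid to producers, each receives P + 25.5 per unit sold, so supply becomes Qs = 3(P + 25.5) + 33.
Solving gives Q = 210.6 with buyers paying $33.7 and producers receiving $59.2 (the $25.5 wedge).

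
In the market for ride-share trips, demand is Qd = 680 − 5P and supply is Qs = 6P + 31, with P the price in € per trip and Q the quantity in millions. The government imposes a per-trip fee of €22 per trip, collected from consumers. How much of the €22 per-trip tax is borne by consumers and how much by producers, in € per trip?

Without the tax, 680 − 5P = 6P + 31 gives 11P = 649, so P* = €59 and Q* = 385.
With the tax collected from consumers, demand (in seller-price terms) shifts: Qd = 680 − 5(P + 22).
New equilibrium: consumers pay €71, producers receive €49, Q = 325. (Wedge: Pb − Ps = 22.)
Burden on consumers: €12; on producers: €10. (They sum to €22.)
The less price-elastic side of the market bears the larger share of a per-unit tax.

Consumers bear €12 per trip; producers bear €10 per trip.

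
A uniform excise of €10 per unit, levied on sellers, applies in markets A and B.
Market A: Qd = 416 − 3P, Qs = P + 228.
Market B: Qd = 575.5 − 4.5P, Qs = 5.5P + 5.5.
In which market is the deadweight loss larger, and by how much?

Market A: pre-tax P* = €47, Q* = 275; post-tax Q = 267.5; deadweight loss = €37.5.
Market B: pre-tax P* = €57, Q* = 319; post-tax Q = 294.25; deadweight loss = €123.75.
Difference: €37.5 vs €123.75 → market B is larger by €86.25.

Market B, by €86.25.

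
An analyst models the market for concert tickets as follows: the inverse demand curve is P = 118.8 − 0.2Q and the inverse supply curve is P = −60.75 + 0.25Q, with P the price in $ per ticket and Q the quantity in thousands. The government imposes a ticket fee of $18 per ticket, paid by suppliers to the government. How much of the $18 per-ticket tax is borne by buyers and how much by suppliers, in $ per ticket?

Rewrite in direct form: Qd = 594 − 5P and Qs = 4P + 243.
Without the tax, 594 − 5P = 4P + 243 gives 9P = 351, so P* = $39 and Q* = 399.
With the tax collected from suppliers, supply shifts: Qs = 4(P − 18) + 243.
Solving gives Q = 359 with buyers paying $47 and suppliers receiving $29 (the $18 wedge).
Burden on buyers: $8; on suppliers: $10. (They sum to $18.)

Buyers bear $8 per ticket; suppliers bear $10 per ticket.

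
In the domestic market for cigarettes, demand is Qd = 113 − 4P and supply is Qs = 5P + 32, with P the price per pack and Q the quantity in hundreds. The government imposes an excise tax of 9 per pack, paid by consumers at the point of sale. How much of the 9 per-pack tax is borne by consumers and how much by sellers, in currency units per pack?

Consumers bear 5 per pack; sellers bear 4 per pack.

Without the tax, 113 − 4P = 5P + 32 gives 9P = 81, so P* = 9 and Q* = 77.
With the tax collected from consumers, demand (in seller-price terms) shifts: Qd = 113 − 4(P + 9).
Solving gives Q = 57 with consumers paying 14 and sellers receiving 5 (the 9 wedge).
Burden on consumers: 5; on sellers: 4. (They sum to 9.)
The less price-elastic side of the market bears the larger share of a per-unit tax.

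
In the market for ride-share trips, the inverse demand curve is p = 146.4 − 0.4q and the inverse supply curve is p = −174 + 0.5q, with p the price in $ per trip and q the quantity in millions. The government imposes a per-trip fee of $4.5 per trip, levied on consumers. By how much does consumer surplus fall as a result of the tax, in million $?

Rewrite in direct form: qd = 366 − 2.5p and qs = 2p + 348.
Before the tax: set 366 − 2.5p = 2p + 348 → p* = $4, q* = 356.
With the tax collected from consumers, demand (in seller-price terms) shifts: qd = 366 − 2.5(p + 4.5).
New equilibrium: consumers pay $6, producers receive $1.5, q = 351. (Wedge: pb − ps = 4.5.)
ΔCS is the trapezoid between Q = 351 and Q = 356 of height $2: ½ · (356 + 351) · 2 = $707.

Consumer surplus falls by $707 million.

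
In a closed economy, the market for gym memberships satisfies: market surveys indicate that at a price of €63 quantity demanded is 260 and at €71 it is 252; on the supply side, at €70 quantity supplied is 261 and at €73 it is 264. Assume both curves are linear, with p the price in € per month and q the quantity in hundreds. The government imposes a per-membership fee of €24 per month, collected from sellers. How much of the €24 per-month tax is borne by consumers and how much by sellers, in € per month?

Consumers bear €12 per month; sellers bear €12 per month.

Demand slope: (252 − 260)/(71 − 63) = -1, so qd = 323 − p.
Supply slope: (264 − 261)/(73 − 70) = 1, so qs = p + 191.
Without the tax, 323 − p = p + 191 gives 2p = 132, so p* = €66 and q* = 257.
With the tax collected from sellers, supply shifts: qs = (p − 24) + 191.
New equilibrium: consumers pay €78, sellers receive €54, q = 245. (Wedge: pb − ps = 24.)
Burden on consumers: €12; on sellers: €12. (They sum to €24.)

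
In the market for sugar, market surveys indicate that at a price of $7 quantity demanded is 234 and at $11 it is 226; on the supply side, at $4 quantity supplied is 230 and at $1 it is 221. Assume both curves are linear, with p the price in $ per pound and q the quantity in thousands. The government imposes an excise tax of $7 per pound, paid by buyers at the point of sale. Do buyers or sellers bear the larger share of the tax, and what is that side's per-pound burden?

Buyers bear the larger share: $4.2 per pound.

Demand slope: (226 − 234)/(11 − 7) = -2, so qd = 248 − 2p.
Supply slope: (221 − 230)/(1 − 4) = 3, so qs = 3p + 218.
Before the tax: set 248 − 2p = 3p + 218 → p* = $6, q* = 236.
With the tax collected from buyers, demand (in seller-price terms) shifts: qd = 248 − 2(p + 7).
New equilibrium: buyers pay $10.2, sellers receive $3.2, q = 227.6. (Wedge: pb − ps = 7.)
Per-pound burden: buyers $4.2, sellers $2.8.
Buyers take the larger share because demand is less price-elastic here (demand slope 2 vs supply slope 3).
The less price-elastic side of the market bears the larger share of a per-unit tax.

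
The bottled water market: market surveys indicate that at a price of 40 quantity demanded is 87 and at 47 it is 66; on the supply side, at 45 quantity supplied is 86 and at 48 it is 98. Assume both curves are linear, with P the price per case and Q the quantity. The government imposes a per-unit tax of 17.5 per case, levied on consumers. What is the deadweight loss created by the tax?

Demand slope: (66 − 87)/(47 − 40) = -3, so Qd = 207 − 3P.
Supply slope: (98 − 86)/(48 − 45) = 4, so Qs = 4P − 94.
Before the tax: set 207 − 3P = 4P − 94 → P* = 43, Q* = 78.
With the tax collected from consumers, demand (in seller-price terms) shifts: Qd = 207 − 3(P + 17.5).
New equilibrium: consumers pay 53, sellers receive 35.5, Q = 48. (Wedge: Pb − Ps = 17.5.)
Quantity falls by |ΔQ| = |78 − 48| = 30.
DWL = ½ · t · |ΔQ| = ½ · 17.5 · 30 = 262.5.

Deadweight loss = 262.5.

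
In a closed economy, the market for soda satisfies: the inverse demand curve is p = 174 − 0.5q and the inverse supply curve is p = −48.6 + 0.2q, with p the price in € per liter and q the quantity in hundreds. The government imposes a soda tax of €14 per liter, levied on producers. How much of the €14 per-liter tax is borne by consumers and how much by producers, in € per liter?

Inverting to q(p) form: qd = 348 − 2p; qs = 5p + 243.
Before the tax: set 348 − 2p = 5p + 243 → p* = €15, q* = 318.
With the tax collected from producers, supply shifts: qs = 5(p − 14) + 243.
New equilibrium: consumers pay €25, producers receive €11, q = 298. (Wedge: pb − ps = 14.)
Burden on consumers: €10; on producers: €4. (They sum to €14.)
The less price-elastic side of the market bears the larger share of a per-unit tax.

Consumers bear €10 per liter; producers bear €4 per liter.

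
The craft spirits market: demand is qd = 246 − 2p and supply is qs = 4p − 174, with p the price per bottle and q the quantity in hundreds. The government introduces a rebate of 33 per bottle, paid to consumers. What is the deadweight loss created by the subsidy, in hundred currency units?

Before the subsidy: set 246 − 2p = 4p − 174 → p* = 70, q* = 106.
With a per-unit subsidy paid to consumers, each effectively pays p − 33, so demand becomes qd = 246 − 2(p − 33).
Solving gives q = 150 with consumers paying 48 and producers receiving 81 (the 33 wedge).
Quantity rises by |ΔQ| = |106 − 150| = 44.
DWL = ½ · t · |ΔQ| = ½ · 33 · 44 = 726.

Deadweight loss = 726 hundred.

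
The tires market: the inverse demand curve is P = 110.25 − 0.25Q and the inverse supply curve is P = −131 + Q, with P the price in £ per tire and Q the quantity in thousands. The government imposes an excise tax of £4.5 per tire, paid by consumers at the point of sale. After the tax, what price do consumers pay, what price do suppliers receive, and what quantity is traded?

Rewrite in direct form: Qd = 441 − 4P and Qs = P + 131.
Without the tax, 441 − 4P = P + 131 gives 5P = 310, so P* = £62 and Q* = 193.
With the tax collected from consumers, demand (in seller-price terms) shifts: Qd = 441 − 4(P + 4.5).
New equilibrium: consumers pay £62.9, suppliers receive £58.4, Q = 189.4. (Wedge: Pb − Ps = 4.5.)
The less price-elastic side of the market bears the larger share of a per-unit tax.

Consumers pay £62.9; suppliers receive £58.4; quantity = 189.4.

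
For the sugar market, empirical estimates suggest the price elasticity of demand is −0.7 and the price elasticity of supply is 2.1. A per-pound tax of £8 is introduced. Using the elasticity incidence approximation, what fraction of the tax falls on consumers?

Incidence ratio: consumers' share ≈ εs / (εs + |εd|) = 2.1 / (2.1 + 0.7) = 0.75.
Supply is the more elastic side, so consumers bear the larger share.

Consumers' share ≈ 0.75.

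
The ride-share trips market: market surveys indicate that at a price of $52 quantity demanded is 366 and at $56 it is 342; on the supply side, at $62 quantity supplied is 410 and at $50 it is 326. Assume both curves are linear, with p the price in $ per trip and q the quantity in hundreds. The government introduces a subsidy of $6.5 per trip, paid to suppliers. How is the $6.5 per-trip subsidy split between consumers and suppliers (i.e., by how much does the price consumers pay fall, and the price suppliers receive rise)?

Demand slope: (342 − 366)/(56 − 52) = -6, so qd = 678 − 6p.
Supply slope: (326 − 410)/(50 − 62) = 7, so qs = 7p − 24.
Before the subsidy: set 678 − 6p = 7p − 24 → p* = $54, q* = 354.
With a per-unit subsidy paid to suppliers, each receives p + 6.5 per unit sold, so supply becomes qs = 7(p + 6.5) − 24.
Solving gives q = 375 with consumers paying $50.5 and suppliers receiving $57 (the $6.5 wedge).
Gain to consumers: $3.5; to suppliers: $3. (They sum to $6.5.)

Consumers gain $3.5 per trip; suppliers gain $3 per trip.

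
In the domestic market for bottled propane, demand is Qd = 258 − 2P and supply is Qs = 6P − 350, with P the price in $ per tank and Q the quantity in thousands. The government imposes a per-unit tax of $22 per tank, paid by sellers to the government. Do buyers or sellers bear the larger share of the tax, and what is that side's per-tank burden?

Buyers bear the larger share: $16.5 per tank.

Before the tax: set 258 − 2P = 6P − 350 → P* = $76, Q* = 106.
With the tax collected from sellers, supply shifts: Qs = 6(P − 22) − 350.
New equilibrium: buyers pay $92.5, sellers receive $70.5, Q = 73. (Wedge: Pb − Ps = 22.)
Per-tank burden: buyers $16.5, sellers $5.5.
Buyers take the larger share because demand is less price-elastic here (demand slope 2 vs supply slope 6).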